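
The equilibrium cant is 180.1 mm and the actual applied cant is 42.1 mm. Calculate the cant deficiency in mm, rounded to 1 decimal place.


Cant deficiency = equilibrium cant - actual cant
CD = 180.1 - 42.1
CD = 138.0 mm

138.0


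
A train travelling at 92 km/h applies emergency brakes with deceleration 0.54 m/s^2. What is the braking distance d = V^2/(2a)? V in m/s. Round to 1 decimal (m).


Convert speed: V = 92 / 3.6 = 25.5556 m/s
V^2 = 653.0864
d = 653.0864 / (2 * 0.54)
d = 653.0864 / 1.08
d = 604.7 m

604.7


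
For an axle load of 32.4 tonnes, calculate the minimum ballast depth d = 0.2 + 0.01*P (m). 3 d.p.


d = 0.2 + 0.01 * 32.4
d = 0.2 + 0.324
d = 0.524 m

0.524


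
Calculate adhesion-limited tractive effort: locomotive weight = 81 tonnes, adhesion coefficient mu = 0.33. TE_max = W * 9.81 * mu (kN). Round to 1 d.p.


TE_max = W * g * mu
TE_max = 81 * 9.81 * 0.33
TE_max = 794.61 * 0.33
TE_max = 262.2 kN

262.2


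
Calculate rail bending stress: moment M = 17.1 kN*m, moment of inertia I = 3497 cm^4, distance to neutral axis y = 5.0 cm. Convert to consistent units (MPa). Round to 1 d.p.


Convert units:
M = 17.1 kN*m = 17100000 N*mm
y = 5.0 cm = 50 mm
I = 3497 cm^4 = 34970000 mm^4
sigma = 17100000 * 50 / 34970000
sigma = 24.4 MPa

24.4


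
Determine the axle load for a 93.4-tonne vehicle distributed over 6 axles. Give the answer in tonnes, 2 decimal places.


Load per axle = total weight / number of axles
Load = 93.4 / 6
Load = 15.57 tonnes

15.57


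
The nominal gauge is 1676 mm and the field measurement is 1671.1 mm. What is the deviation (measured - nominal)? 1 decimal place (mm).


Deviation = measured - nominal
Deviation = 1671.1 - 1676
Deviation = -4.9 mm

-4.9


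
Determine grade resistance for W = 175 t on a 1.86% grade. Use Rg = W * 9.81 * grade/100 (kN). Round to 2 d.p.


Rg = W * 9.81 * grade / 100
Rg = 175 * 9.81 * 1.86 / 100
Rg = 1716.75 * 0.0186
Rg = 31.93 kN

31.93


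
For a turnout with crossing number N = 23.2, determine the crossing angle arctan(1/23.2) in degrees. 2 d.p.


1/N = 1/23.2 = 0.043103
angle = arctan(0.043103) = 0.043077 rad
angle = 0.043077 * 180/pi = 2.47 degrees

2.47


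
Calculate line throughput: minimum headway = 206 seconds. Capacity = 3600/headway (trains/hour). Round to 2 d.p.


Capacity = 3600 / headway
Capacity = 3600 / 206
Capacity = 17.48 trains/hour

17.48


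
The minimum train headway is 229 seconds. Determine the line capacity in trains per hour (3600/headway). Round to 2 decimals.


Capacity = 3600 / headway
Capacity = 3600 / 229
Capacity = 15.72 trains/hour

15.72


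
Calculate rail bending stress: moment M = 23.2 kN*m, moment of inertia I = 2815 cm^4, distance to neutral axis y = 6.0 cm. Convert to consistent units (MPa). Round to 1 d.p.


Convert units:
M = 23.2 kN*m = 23200000 N*mm
y = 6.0 cm = 60 mm
I = 2815 cm^4 = 28150000 mm^4
sigma = 23200000 * 60 / 28150000
sigma = 49.4 MPa

49.4


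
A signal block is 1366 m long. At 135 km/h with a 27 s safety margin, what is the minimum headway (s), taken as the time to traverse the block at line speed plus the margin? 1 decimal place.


V = 135 / 3.6 = 37.5 m/s
Block traversal time = 1366 / 37.5 = 36.4267 s
Headway = 36.4267 + 27
Headway = 63.4 s

63.4


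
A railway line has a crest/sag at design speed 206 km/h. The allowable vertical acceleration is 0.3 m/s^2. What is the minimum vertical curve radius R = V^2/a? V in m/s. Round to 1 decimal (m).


Convert speed: V = 206 / 3.6 = 57.2222 m/s
V^2 = 3274.3827 m^2/s^2
R_v = 3274.3827 / 0.3
R_v = 10914.6 m

10914.6


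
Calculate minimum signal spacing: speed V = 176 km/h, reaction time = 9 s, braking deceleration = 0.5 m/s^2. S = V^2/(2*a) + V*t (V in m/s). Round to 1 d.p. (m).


V = 176 / 3.6 = 48.8889 m/s
Braking distance = 48.8889^2 / (2*0.5) = 2390.1235 m
Sighting distance = 48.8889 * 9 = 440.0 m
S = 2390.1235 + 440.0 = 2830.1 m

2830.1


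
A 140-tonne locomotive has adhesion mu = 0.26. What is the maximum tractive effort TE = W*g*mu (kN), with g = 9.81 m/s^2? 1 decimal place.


TE_max = W * g * mu
TE_max = 140 * 9.81 * 0.26
TE_max = 1373.4 * 0.26
TE_max = 357.1 kN

357.1


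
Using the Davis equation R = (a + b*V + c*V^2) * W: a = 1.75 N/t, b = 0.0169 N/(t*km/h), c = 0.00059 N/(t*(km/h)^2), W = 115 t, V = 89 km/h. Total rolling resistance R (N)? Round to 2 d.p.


b*V = 0.0169 * 89 = 1.5041
c*V^2 = 0.00059 * 7921 = 4.67339
R_per_t = 1.75 + 1.5041 + 4.67339 = 7.92749 N/t
R_total = 7.92749 * 115 = 911.66 N

911.66


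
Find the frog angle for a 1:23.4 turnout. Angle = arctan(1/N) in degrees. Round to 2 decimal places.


1/N = 1/23.4 = 0.042735
angle = arctan(0.042735) = 0.042709 rad
angle = 0.042709 * 180/pi = 2.45 degrees

2.45


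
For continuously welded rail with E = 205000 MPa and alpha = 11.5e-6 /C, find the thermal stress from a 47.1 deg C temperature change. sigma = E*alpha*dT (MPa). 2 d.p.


sigma = E * alpha * dT
sigma = 205000 * 11.5e-6 * 47.1
sigma = 2.3575 * 47.1
sigma = 111.04 MPa

111.04


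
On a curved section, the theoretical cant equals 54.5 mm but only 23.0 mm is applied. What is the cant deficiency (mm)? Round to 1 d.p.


Cant deficiency = equilibrium cant - actual cant
CD = 54.5 - 23.0
CD = 31.5 mm

31.5


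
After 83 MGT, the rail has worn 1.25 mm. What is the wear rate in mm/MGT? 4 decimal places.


Wear rate = total wear / cumulative tonnage
Rate = 1.25 / 83
Rate = 0.0151 mm/MGT

0.0151


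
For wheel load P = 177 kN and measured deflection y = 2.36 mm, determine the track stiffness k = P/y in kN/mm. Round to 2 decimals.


Track stiffness k = P / y
k = 177 / 2.36
k = 75.00 kN/mm

75.00


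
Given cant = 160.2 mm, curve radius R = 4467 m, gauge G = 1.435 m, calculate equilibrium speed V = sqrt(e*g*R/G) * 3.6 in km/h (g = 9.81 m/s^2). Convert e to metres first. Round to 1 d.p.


Convert cant: e = 160.2 mm = 0.1602 m
V_ms = sqrt(0.1602 * 9.81 * 4467 / 1.435)
V_ms = sqrt(4892.102755) = 69.9436 m/s
V = 69.9436 * 3.6 = 251.8 km/h

251.8


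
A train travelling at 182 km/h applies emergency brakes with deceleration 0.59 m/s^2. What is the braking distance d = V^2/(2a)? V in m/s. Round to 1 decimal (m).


Convert speed: V = 182 / 3.6 = 50.5556 m/s
V^2 = 2555.8642
d = 2555.8642 / (2 * 0.59)
d = 2555.8642 / 1.18
d = 2166.0 m

2166.0


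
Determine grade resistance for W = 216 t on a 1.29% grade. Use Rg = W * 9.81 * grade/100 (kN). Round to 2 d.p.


Rg = W * 9.81 * grade / 100
Rg = 216 * 9.81 * 1.29 / 100
Rg = 2118.96 * 0.0129
Rg = 27.33 kN

27.33


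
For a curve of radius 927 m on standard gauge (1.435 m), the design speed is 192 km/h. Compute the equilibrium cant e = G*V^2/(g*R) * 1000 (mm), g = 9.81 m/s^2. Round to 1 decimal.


Convert speed: V = 192 / 3.6 = 53.3333 m/s
Apply formula: e = 1.435 * 53.3333^2 / (9.81 * 927)
e = 1.435 * 2844.4444 / 9093.87
e = 0.448849 m = 448.8 mm

448.8


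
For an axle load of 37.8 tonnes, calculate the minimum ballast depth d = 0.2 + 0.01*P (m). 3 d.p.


d = 0.2 + 0.01 * 37.8
d = 0.2 + 0.378
d = 0.578 m

0.578


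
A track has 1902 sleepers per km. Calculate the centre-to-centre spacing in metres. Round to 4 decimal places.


Spacing = 1000 m / number of sleepers
Spacing = 1000 / 1902
Spacing = 0.5258 m

0.5258


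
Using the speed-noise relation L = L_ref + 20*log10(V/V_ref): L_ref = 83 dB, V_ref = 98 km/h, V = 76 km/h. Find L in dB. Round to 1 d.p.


V/V_ref = 76 / 98 = 0.77551
log10(0.77551) = -0.110412
20 * -0.110412 = -2.2082
L = 83 + -2.2082 = 80.8 dB

80.8


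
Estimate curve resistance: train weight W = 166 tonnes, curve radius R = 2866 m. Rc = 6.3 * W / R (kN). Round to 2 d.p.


Rc = 6.3 * W / R
Rc = 6.3 * 166 / 2866
Rc = 1045.8 / 2866
Rc = 0.36 kN

0.36


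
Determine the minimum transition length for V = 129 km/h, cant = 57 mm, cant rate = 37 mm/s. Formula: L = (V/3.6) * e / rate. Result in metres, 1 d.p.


Convert speed: V = 129 / 3.6 = 35.8333 m/s
L = 35.8333 * 57 / 37
L = 2042.5 / 37
L = 55.2 m

55.2


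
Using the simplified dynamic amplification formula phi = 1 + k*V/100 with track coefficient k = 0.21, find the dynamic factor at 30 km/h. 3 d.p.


phi = 1 + k * V / 100
phi = 1 + 0.21 * 30 / 100
phi = 1 + 0.063
phi = 1.063

1.063


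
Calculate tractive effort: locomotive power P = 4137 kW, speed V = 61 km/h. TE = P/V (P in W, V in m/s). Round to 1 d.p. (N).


Convert: P = 4137 kW = 4137000 W
V = 61 / 3.6 = 16.9444 m/s
TE = 4137000 / 16.9444
TE = 244150.8 N

244150.8


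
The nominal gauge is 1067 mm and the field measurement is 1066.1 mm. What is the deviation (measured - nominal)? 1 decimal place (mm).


Deviation = measured - nominal
Deviation = 1066.1 - 1067
Deviation = -0.9 mm

-0.9


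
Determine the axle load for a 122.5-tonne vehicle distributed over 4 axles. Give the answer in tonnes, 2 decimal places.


Load per axle = total weight / number of axles
Load = 122.5 / 4
Load = 30.63 tonnes

30.63


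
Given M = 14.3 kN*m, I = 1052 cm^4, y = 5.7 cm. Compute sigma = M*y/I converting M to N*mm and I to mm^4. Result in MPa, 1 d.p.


Convert units:
M = 14.3 kN*m = 14300000 N*mm
y = 5.7 cm = 57 mm
I = 1052 cm^4 = 10520000 mm^4
sigma = 14300000 * 57 / 10520000
sigma = 77.5 MPa

77.5


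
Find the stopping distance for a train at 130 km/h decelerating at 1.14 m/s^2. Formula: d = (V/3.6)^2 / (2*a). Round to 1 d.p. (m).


Convert speed: V = 130 / 3.6 = 36.1111 m/s
V^2 = 1304.0123
d = 1304.0123 / (2 * 1.14)
d = 1304.0123 / 2.28
d = 571.9 m

571.9


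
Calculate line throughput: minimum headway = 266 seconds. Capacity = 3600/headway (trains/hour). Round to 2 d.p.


Capacity = 3600 / headway
Capacity = 3600 / 266
Capacity = 13.53 trains/hour

13.53


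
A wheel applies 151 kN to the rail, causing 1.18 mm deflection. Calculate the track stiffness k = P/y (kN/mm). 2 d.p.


Track stiffness k = P / y
k = 151 / 1.18
k = 127.97 kN/mm

127.97


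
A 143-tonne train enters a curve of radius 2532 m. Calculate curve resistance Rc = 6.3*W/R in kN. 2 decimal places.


Rc = 6.3 * W / R
Rc = 6.3 * 143 / 2532
Rc = 900.9 / 2532
Rc = 0.36 kN

0.36


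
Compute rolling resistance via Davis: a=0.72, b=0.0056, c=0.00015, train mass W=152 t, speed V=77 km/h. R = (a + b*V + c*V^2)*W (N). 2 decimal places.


b*V = 0.0056 * 77 = 0.4312
c*V^2 = 0.00015 * 5929 = 0.88935
R_per_t = 0.72 + 0.4312 + 0.88935 = 2.04055 N/t
R_total = 2.04055 * 152 = 310.16 N

310.16


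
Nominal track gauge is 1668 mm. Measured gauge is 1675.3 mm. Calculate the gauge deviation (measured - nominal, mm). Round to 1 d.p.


Deviation = measured - nominal
Deviation = 1675.3 - 1668
Deviation = 7.3 mm

7.3


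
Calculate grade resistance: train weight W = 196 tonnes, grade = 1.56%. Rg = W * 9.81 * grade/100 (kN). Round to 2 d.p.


Rg = W * 9.81 * grade / 100
Rg = 196 * 9.81 * 1.56 / 100
Rg = 1922.76 * 0.0156
Rg = 30.00 kN

30.00


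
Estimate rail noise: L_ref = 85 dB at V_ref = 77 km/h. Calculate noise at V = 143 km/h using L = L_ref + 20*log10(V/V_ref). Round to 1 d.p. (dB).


V/V_ref = 143 / 77 = 1.857143
log10(1.857143) = 0.268845
20 * 0.268845 = 5.3769
L = 85 + 5.3769 = 90.4 dB

90.4


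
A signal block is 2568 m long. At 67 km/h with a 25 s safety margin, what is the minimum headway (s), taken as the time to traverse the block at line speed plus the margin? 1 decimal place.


V = 67 / 3.6 = 18.6111 m/s
Block traversal time = 2568 / 18.6111 = 137.9821 s
Headway = 137.9821 + 25
Headway = 163.0 s

163.0


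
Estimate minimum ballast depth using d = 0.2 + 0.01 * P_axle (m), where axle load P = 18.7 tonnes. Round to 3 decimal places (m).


d = 0.2 + 0.01 * 18.7
d = 0.2 + 0.187
d = 0.387 m

0.387


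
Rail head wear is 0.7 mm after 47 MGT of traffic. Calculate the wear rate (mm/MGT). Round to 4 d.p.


Wear rate = total wear / cumulative tonnage
Rate = 0.7 / 47
Rate = 0.0149 mm/MGT

0.0149


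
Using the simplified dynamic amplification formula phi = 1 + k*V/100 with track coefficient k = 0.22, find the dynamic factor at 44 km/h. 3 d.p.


phi = 1 + k * V / 100
phi = 1 + 0.22 * 44 / 100
phi = 1 + 0.0968
phi = 1.097

1.097


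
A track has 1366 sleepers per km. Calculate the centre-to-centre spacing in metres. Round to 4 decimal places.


Spacing = 1000 m / number of sleepers
Spacing = 1000 / 1366
Spacing = 0.7321 m

0.7321


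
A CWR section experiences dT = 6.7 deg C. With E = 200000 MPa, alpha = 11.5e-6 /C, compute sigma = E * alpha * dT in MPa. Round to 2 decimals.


sigma = E * alpha * dT
sigma = 200000 * 11.5e-6 * 6.7
sigma = 2.3 * 6.7
sigma = 15.41 MPa

15.41


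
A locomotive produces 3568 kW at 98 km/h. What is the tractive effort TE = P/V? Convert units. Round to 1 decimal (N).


Convert: P = 3568 kW = 3568000 W
V = 98 / 3.6 = 27.2222 m/s
TE = 3568000 / 27.2222
TE = 131069.4 N

131069.4


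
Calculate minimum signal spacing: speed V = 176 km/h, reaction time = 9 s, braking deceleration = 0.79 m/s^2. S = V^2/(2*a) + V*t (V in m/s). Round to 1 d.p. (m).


V = 176 / 3.6 = 48.8889 m/s
Braking distance = 48.8889^2 / (2*0.79) = 1512.7364 m
Sighting distance = 48.8889 * 9 = 440.0 m
S = 1512.7364 + 440.0 = 1952.7 m

1952.7


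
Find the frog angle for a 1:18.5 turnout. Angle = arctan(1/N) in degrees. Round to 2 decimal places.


1/N = 1/18.5 = 0.054054
angle = arctan(0.054054) = 0.054002 rad
angle = 0.054002 * 180/pi = 3.09 degrees

3.09


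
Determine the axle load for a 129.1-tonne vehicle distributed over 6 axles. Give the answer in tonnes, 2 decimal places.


Load per axle = total weight / number of axles
Load = 129.1 / 6
Load = 21.52 tonnes

21.52


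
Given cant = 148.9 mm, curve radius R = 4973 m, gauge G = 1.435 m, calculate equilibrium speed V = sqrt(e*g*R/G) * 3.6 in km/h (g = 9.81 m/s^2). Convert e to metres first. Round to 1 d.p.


Convert cant: e = 148.9 mm = 0.1489 m
V_ms = sqrt(0.1489 * 9.81 * 4973 / 1.435)
V_ms = sqrt(5062.094674) = 71.1484 m/s
V = 71.1484 * 3.6 = 256.1 km/h

256.1


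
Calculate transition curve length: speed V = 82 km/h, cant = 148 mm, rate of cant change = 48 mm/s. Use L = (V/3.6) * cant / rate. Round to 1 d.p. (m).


Convert speed: V = 82 / 3.6 = 22.7778 m/s
L = 22.7778 * 148 / 48
L = 3371.1111 / 48
L = 70.2 m

70.2


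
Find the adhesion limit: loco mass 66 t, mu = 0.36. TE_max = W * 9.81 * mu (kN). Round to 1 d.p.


TE_max = W * g * mu
TE_max = 66 * 9.81 * 0.36
TE_max = 647.46 * 0.36
TE_max = 233.1 kN

233.1


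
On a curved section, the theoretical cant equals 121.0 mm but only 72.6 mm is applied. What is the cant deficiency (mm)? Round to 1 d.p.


Cant deficiency = equilibrium cant - actual cant
CD = 121.0 - 72.6
CD = 48.4 mm

48.4


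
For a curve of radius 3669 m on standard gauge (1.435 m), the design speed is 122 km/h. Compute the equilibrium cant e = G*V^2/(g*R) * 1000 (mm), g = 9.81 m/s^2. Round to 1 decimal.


Convert speed: V = 122 / 3.6 = 33.8889 m/s
Apply formula: e = 1.435 * 33.8889^2 / (9.81 * 3669)
e = 1.435 * 1148.4568 / 35992.89
e = 0.045788 m = 45.8 mm

45.8


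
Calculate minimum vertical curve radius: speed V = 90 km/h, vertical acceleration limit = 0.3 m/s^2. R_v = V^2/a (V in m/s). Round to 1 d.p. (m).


Convert speed: V = 90 / 3.6 = 25.0 m/s
V^2 = 625.0 m^2/s^2
R_v = 625.0 / 0.3
R_v = 2083.3 m

2083.3


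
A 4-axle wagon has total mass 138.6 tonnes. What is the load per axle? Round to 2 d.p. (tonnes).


Load per axle = total weight / number of axles
Load = 138.6 / 4
Load = 34.65 tonnes

34.65


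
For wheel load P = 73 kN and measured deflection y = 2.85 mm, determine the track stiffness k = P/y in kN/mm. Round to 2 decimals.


Track stiffness k = P / y
k = 73 / 2.85
k = 25.61 kN/mm

25.61


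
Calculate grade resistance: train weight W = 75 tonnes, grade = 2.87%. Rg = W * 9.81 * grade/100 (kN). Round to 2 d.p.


Rg = W * 9.81 * grade / 100
Rg = 75 * 9.81 * 2.87 / 100
Rg = 735.75 * 0.0287
Rg = 21.12 kN

21.12


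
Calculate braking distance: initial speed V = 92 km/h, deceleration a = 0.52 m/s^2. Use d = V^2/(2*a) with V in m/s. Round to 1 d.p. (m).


Convert speed: V = 92 / 3.6 = 25.5556 m/s
V^2 = 653.0864
d = 653.0864 / (2 * 0.52)
d = 653.0864 / 1.04
d = 628.0 m

628.0


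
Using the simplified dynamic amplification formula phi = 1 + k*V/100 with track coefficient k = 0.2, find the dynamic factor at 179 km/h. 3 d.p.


phi = 1 + k * V / 100
phi = 1 + 0.2 * 179 / 100
phi = 1 + 0.358
phi = 1.358

1.358


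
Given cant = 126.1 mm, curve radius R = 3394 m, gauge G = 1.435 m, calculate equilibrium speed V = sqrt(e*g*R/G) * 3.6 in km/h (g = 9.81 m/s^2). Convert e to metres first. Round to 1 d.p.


Convert cant: e = 126.1 mm = 0.1261 m
V_ms = sqrt(0.1261 * 9.81 * 3394 / 1.435)
V_ms = sqrt(2925.795926) = 54.0906 m/s
V = 54.0906 * 3.6 = 194.7 km/h

194.7


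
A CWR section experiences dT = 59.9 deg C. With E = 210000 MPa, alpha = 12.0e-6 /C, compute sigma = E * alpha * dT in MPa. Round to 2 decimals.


sigma = E * alpha * dT
sigma = 210000 * 12.0e-6 * 59.9
sigma = 2.52 * 59.9
sigma = 150.95 MPa

150.95


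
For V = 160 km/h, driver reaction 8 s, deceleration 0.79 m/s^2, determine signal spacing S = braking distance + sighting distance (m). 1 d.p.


V = 160 / 3.6 = 44.4444 m/s
Braking distance = 44.4444^2 / (2*0.79) = 1250.1953 m
Sighting distance = 44.4444 * 8 = 355.5556 m
S = 1250.1953 + 355.5556 = 1605.8 m

1605.8


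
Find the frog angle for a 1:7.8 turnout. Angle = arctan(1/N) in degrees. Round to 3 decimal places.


1/N = 1/7.8 = 0.128205
angle = arctan(0.128205) = 0.12751 rad
angle = 0.12751 * 180/pi = 7.306 degrees

7.306


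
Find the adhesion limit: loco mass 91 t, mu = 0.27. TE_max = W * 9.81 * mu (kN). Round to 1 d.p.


TE_max = W * g * mu
TE_max = 91 * 9.81 * 0.27
TE_max = 892.71 * 0.27
TE_max = 241.0 kN

241.0


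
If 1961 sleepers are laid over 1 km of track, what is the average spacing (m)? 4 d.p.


Spacing = 1000 m / number of sleepers
Spacing = 1000 / 1961
Spacing = 0.5099 m

0.5099


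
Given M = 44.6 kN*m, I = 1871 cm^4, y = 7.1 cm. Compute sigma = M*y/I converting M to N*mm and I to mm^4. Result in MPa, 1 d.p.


Convert units:
M = 44.6 kN*m = 44600000 N*mm
y = 7.1 cm = 71 mm
I = 1871 cm^4 = 18710000 mm^4
sigma = 44600000 * 71 / 18710000
sigma = 169.2 MPa

169.2


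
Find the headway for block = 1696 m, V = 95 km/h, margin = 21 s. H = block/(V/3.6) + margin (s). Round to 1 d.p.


V = 95 / 3.6 = 26.3889 m/s
Block traversal time = 1696 / 26.3889 = 64.2695 s
Headway = 64.2695 + 21
Headway = 85.3 s

85.3


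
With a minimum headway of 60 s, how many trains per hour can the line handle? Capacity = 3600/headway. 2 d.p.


Capacity = 3600 / headway
Capacity = 3600 / 60
Capacity = 60.00 trains/hour

60.00


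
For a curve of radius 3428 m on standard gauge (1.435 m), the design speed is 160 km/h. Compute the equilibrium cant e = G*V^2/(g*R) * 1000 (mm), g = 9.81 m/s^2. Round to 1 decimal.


Convert speed: V = 160 / 3.6 = 44.4444 m/s
Apply formula: e = 1.435 * 44.4444^2 / (9.81 * 3428)
e = 1.435 * 1975.3086 / 33628.68
e = 0.08429 m = 84.3 mm

84.3


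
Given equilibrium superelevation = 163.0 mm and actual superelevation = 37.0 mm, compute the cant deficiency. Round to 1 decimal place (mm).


Cant deficiency = equilibrium cant - actual cant
CD = 163.0 - 37.0
CD = 126.0 mm

126.0


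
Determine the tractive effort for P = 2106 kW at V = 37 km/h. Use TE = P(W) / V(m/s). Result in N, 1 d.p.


Convert: P = 2106 kW = 2106000 W
V = 37 / 3.6 = 10.2778 m/s
TE = 2106000 / 10.2778
TE = 204908.1 N

204908.1


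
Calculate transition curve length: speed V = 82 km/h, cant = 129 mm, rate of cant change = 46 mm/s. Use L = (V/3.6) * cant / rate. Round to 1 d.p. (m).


Convert speed: V = 82 / 3.6 = 22.7778 m/s
L = 22.7778 * 129 / 46
L = 2938.3333 / 46
L = 63.9 m

63.9


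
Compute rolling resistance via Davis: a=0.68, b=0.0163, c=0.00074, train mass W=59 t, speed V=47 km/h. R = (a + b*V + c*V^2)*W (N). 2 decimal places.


b*V = 0.0163 * 47 = 0.7661
c*V^2 = 0.00074 * 2209 = 1.63466
R_per_t = 0.68 + 0.7661 + 1.63466 = 3.08076 N/t
R_total = 3.08076 * 59 = 181.76 N

181.76


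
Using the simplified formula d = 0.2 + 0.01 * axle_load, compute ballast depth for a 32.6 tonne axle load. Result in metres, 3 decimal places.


d = 0.2 + 0.01 * 32.6
d = 0.2 + 0.326
d = 0.526 m

0.526


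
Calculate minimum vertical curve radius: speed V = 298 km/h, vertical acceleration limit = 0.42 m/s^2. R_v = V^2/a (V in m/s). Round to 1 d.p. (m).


Convert speed: V = 298 / 3.6 = 82.7778 m/s
V^2 = 6852.1605 m^2/s^2
R_v = 6852.1605 / 0.42
R_v = 16314.7 m

16314.7


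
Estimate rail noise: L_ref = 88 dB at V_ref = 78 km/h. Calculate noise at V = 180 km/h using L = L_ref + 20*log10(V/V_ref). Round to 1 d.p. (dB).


V/V_ref = 180 / 78 = 2.307692
log10(2.307692) = 0.363178
20 * 0.363178 = 7.2636
L = 88 + 7.2636 = 95.3 dB

95.3


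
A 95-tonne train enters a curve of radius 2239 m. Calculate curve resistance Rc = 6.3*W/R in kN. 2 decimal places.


Rc = 6.3 * W / R
Rc = 6.3 * 95 / 2239
Rc = 598.5 / 2239
Rc = 0.27 kN

0.27


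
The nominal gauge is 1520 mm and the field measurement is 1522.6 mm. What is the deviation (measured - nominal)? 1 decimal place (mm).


Deviation = measured - nominal
Deviation = 1522.6 - 1520
Deviation = 2.6 mm

2.6


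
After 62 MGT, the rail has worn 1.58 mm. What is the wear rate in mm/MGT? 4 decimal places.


Wear rate = total wear / cumulative tonnage
Rate = 1.58 / 62
Rate = 0.0255 mm/MGT

0.0255


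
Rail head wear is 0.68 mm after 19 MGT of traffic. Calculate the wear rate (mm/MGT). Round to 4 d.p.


Wear rate = total wear / cumulative tonnage
Rate = 0.68 / 19
Rate = 0.0358 mm/MGT

0.0358


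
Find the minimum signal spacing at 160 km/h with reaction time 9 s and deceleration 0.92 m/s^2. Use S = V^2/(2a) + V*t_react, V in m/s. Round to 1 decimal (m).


V = 160 / 3.6 = 44.4444 m/s
Braking distance = 44.4444^2 / (2*0.92) = 1073.5373 m
Sighting distance = 44.4444 * 9 = 400.0 m
S = 1073.5373 + 400.0 = 1473.5 m

1473.5


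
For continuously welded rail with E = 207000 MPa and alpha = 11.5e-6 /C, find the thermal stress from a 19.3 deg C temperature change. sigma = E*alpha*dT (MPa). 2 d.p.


sigma = E * alpha * dT
sigma = 207000 * 11.5e-6 * 19.3
sigma = 2.3805 * 19.3
sigma = 45.94 MPa

45.94


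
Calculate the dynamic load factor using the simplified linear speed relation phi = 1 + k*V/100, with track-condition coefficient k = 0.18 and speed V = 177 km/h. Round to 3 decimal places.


phi = 1 + k * V / 100
phi = 1 + 0.18 * 177 / 100
phi = 1 + 0.3186
phi = 1.319

1.319


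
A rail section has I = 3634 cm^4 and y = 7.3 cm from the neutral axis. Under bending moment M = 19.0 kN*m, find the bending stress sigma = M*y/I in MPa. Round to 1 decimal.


Convert units:
M = 19.0 kN*m = 19000000 N*mm
y = 7.3 cm = 73 mm
I = 3634 cm^4 = 36340000 mm^4
sigma = 19000000 * 73 / 36340000
sigma = 38.2 MPa

38.2


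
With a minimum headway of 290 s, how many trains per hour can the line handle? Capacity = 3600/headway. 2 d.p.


Capacity = 3600 / headway
Capacity = 3600 / 290
Capacity = 12.41 trains/hour

12.41


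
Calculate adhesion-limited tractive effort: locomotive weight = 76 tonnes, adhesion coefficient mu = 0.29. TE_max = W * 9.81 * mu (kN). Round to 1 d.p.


TE_max = W * g * mu
TE_max = 76 * 9.81 * 0.29
TE_max = 745.56 * 0.29
TE_max = 216.2 kN

216.2


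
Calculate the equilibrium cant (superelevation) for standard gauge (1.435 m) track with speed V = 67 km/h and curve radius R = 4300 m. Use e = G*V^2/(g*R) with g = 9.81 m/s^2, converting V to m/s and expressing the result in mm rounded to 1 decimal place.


Convert speed: V = 67 / 3.6 = 18.6111 m/s
Apply formula: e = 1.435 * 18.6111^2 / (9.81 * 4300)
e = 1.435 * 346.3735 / 42183.0
e = 0.011783 m = 11.8 mm

11.8


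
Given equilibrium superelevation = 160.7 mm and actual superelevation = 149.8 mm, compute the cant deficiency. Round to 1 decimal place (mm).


Cant deficiency = equilibrium cant - actual cant
CD = 160.7 - 149.8
CD = 10.9 mm

10.9


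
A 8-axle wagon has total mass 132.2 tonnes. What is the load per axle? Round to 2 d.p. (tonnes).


Load per axle = total weight / number of axles
Load = 132.2 / 8
Load = 16.53 tonnes

16.53


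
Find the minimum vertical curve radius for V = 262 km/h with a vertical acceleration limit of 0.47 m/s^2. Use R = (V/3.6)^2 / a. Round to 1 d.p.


Convert speed: V = 262 / 3.6 = 72.7778 m/s
V^2 = 5296.6049 m^2/s^2
R_v = 5296.6049 / 0.47
R_v = 11269.4 m

11269.4


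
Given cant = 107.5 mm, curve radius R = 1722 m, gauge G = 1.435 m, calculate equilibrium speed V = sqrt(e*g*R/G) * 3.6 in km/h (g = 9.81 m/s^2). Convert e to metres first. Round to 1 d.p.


Convert cant: e = 107.5 mm = 0.1075 m
V_ms = sqrt(0.1075 * 9.81 * 1722 / 1.435)
V_ms = sqrt(1265.49) = 35.5737 m/s
V = 35.5737 * 3.6 = 128.1 km/h

128.1


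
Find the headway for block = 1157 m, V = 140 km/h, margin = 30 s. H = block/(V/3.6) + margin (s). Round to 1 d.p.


V = 140 / 3.6 = 38.8889 m/s
Block traversal time = 1157 / 38.8889 = 29.7514 s
Headway = 29.7514 + 30
Headway = 59.8 s

59.8


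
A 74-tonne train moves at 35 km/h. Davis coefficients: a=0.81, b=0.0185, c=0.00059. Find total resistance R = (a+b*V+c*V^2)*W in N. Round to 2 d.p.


b*V = 0.0185 * 35 = 0.6475
c*V^2 = 0.00059 * 1225 = 0.72275
R_per_t = 0.81 + 0.6475 + 0.72275 = 2.18025 N/t
R_total = 2.18025 * 74 = 161.34 N

161.34


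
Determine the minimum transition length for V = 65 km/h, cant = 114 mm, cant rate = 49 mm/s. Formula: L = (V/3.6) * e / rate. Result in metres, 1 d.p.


Convert speed: V = 65 / 3.6 = 18.0556 m/s
L = 18.0556 * 114 / 49
L = 2058.3333 / 49
L = 42.0 m

42.0


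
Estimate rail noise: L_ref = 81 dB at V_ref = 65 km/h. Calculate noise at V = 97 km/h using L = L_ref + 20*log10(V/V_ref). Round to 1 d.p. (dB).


V/V_ref = 97 / 65 = 1.492308
log10(1.492308) = 0.173858
20 * 0.173858 = 3.4772
L = 81 + 3.4772 = 84.5 dB

84.5


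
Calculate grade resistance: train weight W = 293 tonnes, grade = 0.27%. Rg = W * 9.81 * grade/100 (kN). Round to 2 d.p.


Rg = W * 9.81 * grade / 100
Rg = 293 * 9.81 * 0.27 / 100
Rg = 2874.33 * 0.0027
Rg = 7.76 kN

7.76


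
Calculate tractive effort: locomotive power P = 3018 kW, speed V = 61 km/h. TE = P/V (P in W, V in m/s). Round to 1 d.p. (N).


Convert: P = 3018 kW = 3018000 W
V = 61 / 3.6 = 16.9444 m/s
TE = 3018000 / 16.9444
TE = 178111.5 N

178111.5


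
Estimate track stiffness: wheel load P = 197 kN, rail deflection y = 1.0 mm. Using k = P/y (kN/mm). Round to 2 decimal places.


Track stiffness k = P / y
k = 197 / 1.0
k = 197.00 kN/mm

197.00


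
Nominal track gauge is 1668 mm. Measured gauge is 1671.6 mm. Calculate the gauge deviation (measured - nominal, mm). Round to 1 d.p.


Deviation = measured - nominal
Deviation = 1671.6 - 1668
Deviation = 3.6 mm

3.6


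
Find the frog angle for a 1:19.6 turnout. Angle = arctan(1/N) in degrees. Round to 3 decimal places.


1/N = 1/19.6 = 0.05102
angle = arctan(0.05102) = 0.050976 rad
angle = 0.050976 * 180/pi = 2.921 degrees

2.921


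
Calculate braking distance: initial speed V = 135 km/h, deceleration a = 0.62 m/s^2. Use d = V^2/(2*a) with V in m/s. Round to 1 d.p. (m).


Convert speed: V = 135 / 3.6 = 37.5 m/s
V^2 = 1406.25
d = 1406.25 / (2 * 0.62)
d = 1406.25 / 1.24
d = 1134.1 m

1134.1


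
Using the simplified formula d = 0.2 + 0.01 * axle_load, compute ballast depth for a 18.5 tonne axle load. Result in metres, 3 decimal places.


d = 0.2 + 0.01 * 18.5
d = 0.2 + 0.185
d = 0.385 m

0.385


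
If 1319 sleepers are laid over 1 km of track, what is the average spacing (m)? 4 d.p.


Spacing = 1000 m / number of sleepers
Spacing = 1000 / 1319
Spacing = 0.7582 m

0.7582


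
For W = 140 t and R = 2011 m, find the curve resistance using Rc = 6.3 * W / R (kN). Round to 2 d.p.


Rc = 6.3 * W / R
Rc = 6.3 * 140 / 2011
Rc = 882.0 / 2011
Rc = 0.44 kN

0.44


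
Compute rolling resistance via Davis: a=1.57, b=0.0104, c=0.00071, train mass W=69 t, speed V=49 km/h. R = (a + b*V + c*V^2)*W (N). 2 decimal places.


b*V = 0.0104 * 49 = 0.5096
c*V^2 = 0.00071 * 2401 = 1.70471
R_per_t = 1.57 + 0.5096 + 1.70471 = 3.78431 N/t
R_total = 3.78431 * 69 = 261.12 N

261.12


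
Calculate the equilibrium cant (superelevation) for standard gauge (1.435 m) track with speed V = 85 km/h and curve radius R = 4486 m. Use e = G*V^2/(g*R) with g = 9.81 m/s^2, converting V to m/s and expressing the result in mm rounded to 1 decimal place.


Convert speed: V = 85 / 3.6 = 23.6111 m/s
Apply formula: e = 1.435 * 23.6111^2 / (9.81 * 4486)
e = 1.435 * 557.4846 / 44007.66
e = 0.018178 m = 18.2 mm

18.2


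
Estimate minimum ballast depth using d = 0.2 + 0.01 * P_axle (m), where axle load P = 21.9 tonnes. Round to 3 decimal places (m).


d = 0.2 + 0.01 * 21.9
d = 0.2 + 0.219
d = 0.419 m

0.419


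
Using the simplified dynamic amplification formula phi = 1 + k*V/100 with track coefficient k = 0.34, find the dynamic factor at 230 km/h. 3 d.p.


phi = 1 + k * V / 100
phi = 1 + 0.34 * 230 / 100
phi = 1 + 0.782
phi = 1.782

1.782


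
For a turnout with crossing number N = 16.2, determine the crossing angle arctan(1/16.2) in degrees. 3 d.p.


1/N = 1/16.2 = 0.061728
angle = arctan(0.061728) = 0.06165 rad
angle = 0.06165 * 180/pi = 3.532 degrees

3.532


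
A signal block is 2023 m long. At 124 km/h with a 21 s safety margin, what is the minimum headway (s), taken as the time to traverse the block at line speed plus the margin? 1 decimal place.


V = 124 / 3.6 = 34.4444 m/s
Block traversal time = 2023 / 34.4444 = 58.7323 s
Headway = 58.7323 + 21
Headway = 79.7 s

79.7


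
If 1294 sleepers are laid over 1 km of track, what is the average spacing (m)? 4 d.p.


Spacing = 1000 m / number of sleepers
Spacing = 1000 / 1294
Spacing = 0.7728 m

0.7728


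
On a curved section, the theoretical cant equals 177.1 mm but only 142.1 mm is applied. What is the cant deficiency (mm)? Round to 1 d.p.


Cant deficiency = equilibrium cant - actual cant
CD = 177.1 - 142.1
CD = 35.0 mm

35.0


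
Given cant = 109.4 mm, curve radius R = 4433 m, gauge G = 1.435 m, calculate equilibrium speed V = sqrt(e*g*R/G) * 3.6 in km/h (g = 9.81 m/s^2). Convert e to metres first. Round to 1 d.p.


Convert cant: e = 109.4 mm = 0.1094 m
V_ms = sqrt(0.1094 * 9.81 * 4433 / 1.435)
V_ms = sqrt(3315.371193) = 57.5793 m/s
V = 57.5793 * 3.6 = 207.3 km/h

207.3


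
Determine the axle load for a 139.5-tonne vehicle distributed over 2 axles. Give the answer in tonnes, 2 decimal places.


Load per axle = total weight / number of axles
Load = 139.5 / 2
Load = 69.75 tonnes

69.75


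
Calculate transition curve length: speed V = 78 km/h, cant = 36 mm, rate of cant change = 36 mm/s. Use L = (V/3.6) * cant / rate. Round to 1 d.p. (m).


Convert speed: V = 78 / 3.6 = 21.6667 m/s
L = 21.6667 * 36 / 36
L = 780.0 / 36
L = 21.7 m

21.7


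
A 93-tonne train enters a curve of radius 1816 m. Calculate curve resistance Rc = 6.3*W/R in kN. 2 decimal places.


Rc = 6.3 * W / R
Rc = 6.3 * 93 / 1816
Rc = 585.9 / 1816
Rc = 0.32 kN

0.32


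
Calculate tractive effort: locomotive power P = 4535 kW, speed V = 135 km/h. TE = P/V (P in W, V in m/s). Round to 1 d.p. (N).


Convert: P = 4535 kW = 4535000 W
V = 135 / 3.6 = 37.5 m/s
TE = 4535000 / 37.5
TE = 120933.3 N

120933.3


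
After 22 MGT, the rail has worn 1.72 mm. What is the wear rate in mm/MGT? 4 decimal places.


Wear rate = total wear / cumulative tonnage
Rate = 1.72 / 22
Rate = 0.0782 mm/MGT

0.0782


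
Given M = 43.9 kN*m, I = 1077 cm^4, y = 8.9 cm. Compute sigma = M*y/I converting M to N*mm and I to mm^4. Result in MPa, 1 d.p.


Convert units:
M = 43.9 kN*m = 43900000 N*mm
y = 8.9 cm = 89 mm
I = 1077 cm^4 = 10770000 mm^4
sigma = 43900000 * 89 / 10770000
sigma = 362.8 MPa

362.8


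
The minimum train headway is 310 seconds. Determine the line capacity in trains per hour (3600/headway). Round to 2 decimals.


Capacity = 3600 / headway
Capacity = 3600 / 310
Capacity = 11.61 trains/hour

11.61


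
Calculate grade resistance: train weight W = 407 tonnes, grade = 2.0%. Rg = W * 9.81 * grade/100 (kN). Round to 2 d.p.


Rg = W * 9.81 * grade / 100
Rg = 407 * 9.81 * 2.0 / 100
Rg = 3992.67 * 0.02
Rg = 79.85 kN

79.85


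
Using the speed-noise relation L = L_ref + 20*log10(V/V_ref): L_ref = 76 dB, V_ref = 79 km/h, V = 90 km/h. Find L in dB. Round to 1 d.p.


V/V_ref = 90 / 79 = 1.139241
log10(1.139241) = 0.056615
20 * 0.056615 = 1.1323
L = 76 + 1.1323 = 77.1 dB

77.1


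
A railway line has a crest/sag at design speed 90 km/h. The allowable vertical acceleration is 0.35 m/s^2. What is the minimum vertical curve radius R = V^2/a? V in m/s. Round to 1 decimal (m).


Convert speed: V = 90 / 3.6 = 25.0 m/s
V^2 = 625.0 m^2/s^2
R_v = 625.0 / 0.35
R_v = 1785.7 m

1785.7


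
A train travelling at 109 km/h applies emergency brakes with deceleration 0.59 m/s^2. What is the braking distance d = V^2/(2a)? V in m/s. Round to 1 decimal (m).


Convert speed: V = 109 / 3.6 = 30.2778 m/s
V^2 = 916.7438
d = 916.7438 / (2 * 0.59)
d = 916.7438 / 1.18
d = 776.9 m

776.9


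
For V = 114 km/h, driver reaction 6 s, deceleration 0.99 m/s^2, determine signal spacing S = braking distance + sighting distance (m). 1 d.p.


V = 114 / 3.6 = 31.6667 m/s
Braking distance = 31.6667^2 / (2*0.99) = 506.4534 m
Sighting distance = 31.6667 * 6 = 190.0 m
S = 506.4534 + 190.0 = 696.5 m

696.5


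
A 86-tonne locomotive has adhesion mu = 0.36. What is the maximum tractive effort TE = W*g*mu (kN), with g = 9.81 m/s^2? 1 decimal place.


TE_max = W * g * mu
TE_max = 86 * 9.81 * 0.36
TE_max = 843.66 * 0.36
TE_max = 303.7 kN

303.7


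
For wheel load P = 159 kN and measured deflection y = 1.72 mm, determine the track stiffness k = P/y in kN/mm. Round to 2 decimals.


Track stiffness k = P / y
k = 159 / 1.72
k = 92.44 kN/mm

92.44


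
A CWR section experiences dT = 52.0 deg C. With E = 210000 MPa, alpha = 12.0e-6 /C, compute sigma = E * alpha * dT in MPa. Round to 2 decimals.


sigma = E * alpha * dT
sigma = 210000 * 12.0e-6 * 52.0
sigma = 2.52 * 52.0
sigma = 131.04 MPa

131.04


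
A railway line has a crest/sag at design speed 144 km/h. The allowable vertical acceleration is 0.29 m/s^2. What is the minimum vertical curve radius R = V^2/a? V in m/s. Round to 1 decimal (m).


Convert speed: V = 144 / 3.6 = 40.0 m/s
V^2 = 1600.0 m^2/s^2
R_v = 1600.0 / 0.29
R_v = 5517.2 m

5517.2


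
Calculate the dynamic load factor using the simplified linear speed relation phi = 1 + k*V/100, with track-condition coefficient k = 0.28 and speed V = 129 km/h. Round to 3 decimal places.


phi = 1 + k * V / 100
phi = 1 + 0.28 * 129 / 100
phi = 1 + 0.3612
phi = 1.361

1.361


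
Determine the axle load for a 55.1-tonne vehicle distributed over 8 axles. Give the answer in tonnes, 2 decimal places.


Load per axle = total weight / number of axles
Load = 55.1 / 8
Load = 6.89 tonnes

6.89


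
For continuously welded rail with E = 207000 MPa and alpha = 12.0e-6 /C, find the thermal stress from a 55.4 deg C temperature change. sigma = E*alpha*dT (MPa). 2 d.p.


sigma = E * alpha * dT
sigma = 207000 * 12.0e-6 * 55.4
sigma = 2.484 * 55.4
sigma = 137.61 MPa

137.61


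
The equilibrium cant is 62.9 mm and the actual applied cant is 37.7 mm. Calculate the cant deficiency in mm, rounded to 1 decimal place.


Cant deficiency = equilibrium cant - actual cant
CD = 62.9 - 37.7
CD = 25.2 mm

25.2


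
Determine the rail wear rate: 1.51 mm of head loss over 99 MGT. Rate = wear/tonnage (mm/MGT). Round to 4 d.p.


Wear rate = total wear / cumulative tonnage
Rate = 1.51 / 99
Rate = 0.0153 mm/MGT

0.0153


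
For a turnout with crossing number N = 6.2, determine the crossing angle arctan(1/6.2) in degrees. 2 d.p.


1/N = 1/6.2 = 0.16129
angle = arctan(0.16129) = 0.159913 rad
angle = 0.159913 * 180/pi = 9.16 degrees

9.16


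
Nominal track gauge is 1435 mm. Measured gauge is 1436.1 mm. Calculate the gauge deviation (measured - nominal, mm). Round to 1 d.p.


Deviation = measured - nominal
Deviation = 1436.1 - 1435
Deviation = 1.1 mm

1.1


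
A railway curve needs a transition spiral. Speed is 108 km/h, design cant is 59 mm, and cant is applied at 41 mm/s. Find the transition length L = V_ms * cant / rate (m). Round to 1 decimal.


Convert speed: V = 108 / 3.6 = 30.0 m/s
L = 30.0 * 59 / 41
L = 1770.0 / 41
L = 43.2 m

43.2


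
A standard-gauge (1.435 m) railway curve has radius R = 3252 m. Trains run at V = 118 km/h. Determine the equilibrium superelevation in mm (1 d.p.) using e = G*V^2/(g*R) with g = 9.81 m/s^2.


Convert speed: V = 118 / 3.6 = 32.7778 m/s
Apply formula: e = 1.435 * 32.7778^2 / (9.81 * 3252)
e = 1.435 * 1074.3827 / 31902.12
e = 0.048327 m = 48.3 mm

48.3


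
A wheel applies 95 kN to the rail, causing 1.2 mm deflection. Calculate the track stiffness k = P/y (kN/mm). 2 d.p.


Track stiffness k = P / y
k = 95 / 1.2
k = 79.17 kN/mm

79.17


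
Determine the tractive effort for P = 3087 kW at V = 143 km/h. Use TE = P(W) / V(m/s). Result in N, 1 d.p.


Convert: P = 3087 kW = 3087000 W
V = 143 / 3.6 = 39.7222 m/s
TE = 3087000 / 39.7222
TE = 77714.7 N

77714.7


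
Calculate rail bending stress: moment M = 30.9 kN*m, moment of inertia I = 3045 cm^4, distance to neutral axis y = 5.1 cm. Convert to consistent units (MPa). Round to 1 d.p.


Convert units:
M = 30.9 kN*m = 30900000 N*mm
y = 5.1 cm = 51 mm
I = 3045 cm^4 = 30450000 mm^4
sigma = 30900000 * 51 / 30450000
sigma = 51.8 MPa

51.8


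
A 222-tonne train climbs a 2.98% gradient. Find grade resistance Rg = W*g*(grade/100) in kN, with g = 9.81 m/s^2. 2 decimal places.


Rg = W * 9.81 * grade / 100
Rg = 222 * 9.81 * 2.98 / 100
Rg = 2177.82 * 0.0298
Rg = 64.90 kN

64.90


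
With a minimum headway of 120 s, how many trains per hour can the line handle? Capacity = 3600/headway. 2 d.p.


Capacity = 3600 / headway
Capacity = 3600 / 120
Capacity = 30.00 trains/hour

30.00


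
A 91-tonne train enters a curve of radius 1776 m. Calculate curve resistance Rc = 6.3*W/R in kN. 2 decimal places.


Rc = 6.3 * W / R
Rc = 6.3 * 91 / 1776
Rc = 573.3 / 1776
Rc = 0.32 kN

0.32


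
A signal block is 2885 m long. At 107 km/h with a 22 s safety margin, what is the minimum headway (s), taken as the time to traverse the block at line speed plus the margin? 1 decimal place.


V = 107 / 3.6 = 29.7222 m/s
Block traversal time = 2885 / 29.7222 = 97.0654 s
Headway = 97.0654 + 22
Headway = 119.1 s

119.1


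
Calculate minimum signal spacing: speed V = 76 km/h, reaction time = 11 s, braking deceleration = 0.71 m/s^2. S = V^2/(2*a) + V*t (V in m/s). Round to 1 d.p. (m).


V = 76 / 3.6 = 21.1111 m/s
Braking distance = 21.1111^2 / (2*0.71) = 313.8585 m
Sighting distance = 21.1111 * 11 = 232.2222 m
S = 313.8585 + 232.2222 = 546.1 m

546.1


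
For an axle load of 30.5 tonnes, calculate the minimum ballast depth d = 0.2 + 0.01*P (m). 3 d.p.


d = 0.2 + 0.01 * 30.5
d = 0.2 + 0.305
d = 0.505 m

0.505


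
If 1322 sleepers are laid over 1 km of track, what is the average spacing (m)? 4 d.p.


Spacing = 1000 m / number of sleepers
Spacing = 1000 / 1322
Spacing = 0.7564 m

0.7564


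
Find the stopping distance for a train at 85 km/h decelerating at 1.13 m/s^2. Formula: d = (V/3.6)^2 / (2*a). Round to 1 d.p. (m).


Convert speed: V = 85 / 3.6 = 23.6111 m/s
V^2 = 557.4846
d = 557.4846 / (2 * 1.13)
d = 557.4846 / 2.26
d = 246.7 m

246.7


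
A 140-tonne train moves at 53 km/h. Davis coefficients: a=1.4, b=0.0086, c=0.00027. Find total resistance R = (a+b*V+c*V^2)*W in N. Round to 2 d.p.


b*V = 0.0086 * 53 = 0.4558
c*V^2 = 0.00027 * 2809 = 0.75843
R_per_t = 1.4 + 0.4558 + 0.75843 = 2.61423 N/t
R_total = 2.61423 * 140 = 365.99 N

365.99
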